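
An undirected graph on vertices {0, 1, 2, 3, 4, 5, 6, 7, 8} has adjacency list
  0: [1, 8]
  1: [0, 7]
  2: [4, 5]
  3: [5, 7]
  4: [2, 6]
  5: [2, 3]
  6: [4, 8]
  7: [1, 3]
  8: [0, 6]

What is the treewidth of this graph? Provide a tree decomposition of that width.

Treewidth 2.
One such decomposition:
Bags: B1 = {0, 1, 7}  B2 = {0, 3, 7}  B3 = {0, 3, 5}  B4 = {0, 2, 5}  B5 = {0, 2, 4}  B6 = {0, 4, 6}  B7 = {0, 6, 8}
Tree: B1–B2, B2–B3, B3–B4, B4–B5, B5–B6, B6–B7

Every bag has size at most 3, so the width is 3 − 1 = 2 and tw(G) ≤ 2. The edges 0–1–7–3–5–2–4–6–8–0 form a cycle, so G is not a tree and its treewidth is at least 2. Combining the bounds, tw(G) = 2.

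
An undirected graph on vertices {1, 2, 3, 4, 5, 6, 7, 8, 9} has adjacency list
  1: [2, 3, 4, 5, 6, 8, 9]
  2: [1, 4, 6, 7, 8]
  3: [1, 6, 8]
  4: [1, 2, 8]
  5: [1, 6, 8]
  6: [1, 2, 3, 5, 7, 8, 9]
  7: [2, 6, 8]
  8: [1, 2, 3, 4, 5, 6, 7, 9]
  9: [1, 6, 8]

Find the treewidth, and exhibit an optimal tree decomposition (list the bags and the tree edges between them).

Every bag has size at most 4, so the width is 4 − 1 = 3 and tw(G) ≤ 3. On the other hand G contains the 4-clique {1, 2, 4, 8}. A clique must lie in a single bag of any decomposition, so no decomposition can have width below 3. Therefore the treewidth is 3.

Treewidth 3.
One such decomposition:
Bags: B1 = {1, 2, 6, 8}  B2 = {1, 5, 6, 8}  B3 = {1, 6, 8, 9}  B4 = {1, 3, 6, 8}  B5 = {1, 2, 4, 8}  B6 = {2, 6, 7, 8}
Tree: B1–B2, B1–B3, B1–B4, B1–B5, B1–B6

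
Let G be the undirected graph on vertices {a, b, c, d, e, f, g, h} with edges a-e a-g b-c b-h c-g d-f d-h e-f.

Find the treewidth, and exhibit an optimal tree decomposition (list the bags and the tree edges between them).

The largest bag has 3 vertices, giving width 2; this decomposition certifies tw(G) ≤ 2. For the lower bound, G contains the cycle e–a–g–c–b–h–d–f–e, so G is not a forest; only forests have treewidth ≤ 1, hence tw(G) ≥ 2. Therefore the treewidth is 2.

Treewidth 2.
One optimal decomposition is:
Bags: B1 = {a, e, g}  B2 = {c, e, g}  B3 = {b, c, e}  B4 = {b, e, h}  B5 = {d, e, h}  B6 = {d, e, f}
Tree: B1–B2, B2–B3, B3–B4, B4–B5, B5–B6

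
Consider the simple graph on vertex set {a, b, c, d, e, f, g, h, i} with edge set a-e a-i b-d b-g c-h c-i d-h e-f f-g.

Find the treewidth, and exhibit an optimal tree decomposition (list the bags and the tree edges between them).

Every bag has size at most 3, so the width is 3 − 1 = 2 and tw(G) ≤ 2. For the lower bound, G contains the cycle f–g–b–d–h–c–i–a–e–f, so G is not a forest; only forests have treewidth ≤ 1, hence tw(G) ≥ 2. Hence tw(G) = 2 exactly.

Treewidth 2.
One such decomposition:
Bags: B1 = {b, f, g}  B2 = {b, d, f}  B3 = {d, f, h}  B4 = {c, f, h}  B5 = {c, f, i}  B6 = {a, f, i}  B7 = {a, e, f}
Tree: B1–B2, B2–B3, B3–B4, B4–B5, B5–B6, B6–B7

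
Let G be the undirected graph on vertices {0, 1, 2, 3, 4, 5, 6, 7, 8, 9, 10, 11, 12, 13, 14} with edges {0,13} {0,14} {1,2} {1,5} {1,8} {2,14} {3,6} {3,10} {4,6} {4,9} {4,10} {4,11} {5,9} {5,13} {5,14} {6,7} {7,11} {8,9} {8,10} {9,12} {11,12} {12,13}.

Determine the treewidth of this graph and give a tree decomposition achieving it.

The largest bag has 4 vertices, giving width 3; this decomposition certifies tw(G) ≤ 3. For the lower bound: the 4 vertex sets {0,2,14}, {1}, {5}, {8,9,12,13} are disjoint, each induces a connected subgraph, and every pair is joined by at least one edge of G. Contracting each set to a single vertex therefore yields K_{4} as a minor, and since treewidth is minor-monotone, tw(G) ≥ tw(K_{4}) = 3. Therefore the treewidth is 3.

Treewidth 3.
One optimal decomposition is:
Bags: B1 = {0, 1, 2, 14}  B2 = {0, 1, 5, 14}  B3 = {0, 1, 5, 13}  B4 = {1, 5, 8, 13}  B5 = {5, 8, 9, 13}  B6 = {8, 9, 12, 13}  B7 = {8, 9, 10, 12}  B8 = {4, 9, 10, 12}  B9 = {4, 10, 11, 12}  B10 = {3, 4, 10, 11}  B11 = {3, 4, 6, 11}  B12 = {3, 6, 7, 11}
Tree: B1–B2, B2–B3, B3–B4, B4–B5, B5–B6, B6–B7, B7–B8, B8–B9, B9–B10, B10–B11, B11–B12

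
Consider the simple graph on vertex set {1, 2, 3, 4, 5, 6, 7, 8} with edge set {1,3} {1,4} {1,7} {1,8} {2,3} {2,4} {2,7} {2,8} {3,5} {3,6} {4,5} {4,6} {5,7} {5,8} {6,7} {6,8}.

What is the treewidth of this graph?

A width-4 tree decomposition is:
Bags: B1 = {1, 2, 5, 6, 7}  B2 = {1, 2, 4, 5, 6}  B3 = {1, 2, 3, 5, 6}  B4 = {1, 2, 5, 6, 8}
Tree: B1–B2, B2–B3, B3–B4
Every bag has size at most 5, so the width is 5 − 1 = 4 and tw(G) ≤ 4. For the lower bound: the 5 vertex sets {5,7}, {2,4}, {3,6}, {1}, {8} are disjoint, each induces a connected subgraph, and every pair is joined by at least one edge of G. Contracting each set to a single vertex therefore yields K_{5} as a minor, and since treewidth is minor-monotone, tw(G) ≥ tw(K_{5}) = 4. Therefore the treewidth is 4.

4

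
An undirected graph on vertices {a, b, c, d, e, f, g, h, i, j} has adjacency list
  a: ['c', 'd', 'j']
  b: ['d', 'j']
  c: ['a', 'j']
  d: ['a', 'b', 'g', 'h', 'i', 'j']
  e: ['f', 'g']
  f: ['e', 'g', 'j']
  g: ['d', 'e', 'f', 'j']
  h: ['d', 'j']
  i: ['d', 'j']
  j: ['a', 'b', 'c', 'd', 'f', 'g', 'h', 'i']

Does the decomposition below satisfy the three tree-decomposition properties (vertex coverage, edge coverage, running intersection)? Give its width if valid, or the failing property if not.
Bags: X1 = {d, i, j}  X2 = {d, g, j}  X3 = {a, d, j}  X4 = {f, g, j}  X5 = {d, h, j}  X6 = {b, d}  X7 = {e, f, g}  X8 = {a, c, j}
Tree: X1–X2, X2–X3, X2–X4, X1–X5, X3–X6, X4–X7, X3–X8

A tree decomposition must satisfy three properties: every vertex lies in some bag; for every edge, both endpoints lie together in some bag; and for every vertex, the bags containing it form a connected subtree. Here edge (j,b) lies in no bag, so the decomposition is invalid.

No — edge (j,b) lies in no bag.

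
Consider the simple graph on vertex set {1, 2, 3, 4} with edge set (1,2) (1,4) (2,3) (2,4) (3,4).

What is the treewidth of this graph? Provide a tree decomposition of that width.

Each bag holds 3 vertices, so the decomposition has width 2, which upper-bounds the treewidth. Conversely, {1, 2, 4} is a clique of size 3, and the vertices of any clique must share a bag in every tree decomposition; so some bag has ≥ 3 vertices and tw(G) ≥ 2. The upper and lower bounds meet at 2, so that is the treewidth.

Treewidth 2.
One such decomposition:
Bags: B1 = {2, 3, 4}  B2 = {1, 2, 4}
Tree: B1–B2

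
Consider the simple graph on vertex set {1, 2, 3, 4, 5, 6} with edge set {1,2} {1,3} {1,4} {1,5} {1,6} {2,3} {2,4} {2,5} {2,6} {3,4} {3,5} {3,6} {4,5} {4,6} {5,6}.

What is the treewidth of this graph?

A width-5 tree decomposition is:
Bags: B1 = {1, 2, 3, 4, 5, 6}
Tree: (single bag)
A single bag containing all 6 vertices is trivially a valid decomposition of width 5. For the lower bound, the 6 vertices {1, 2, 3, 4, 5, 6} are pairwise adjacent, and any tree decomposition puts a clique entirely inside one bag — forcing width ≥ 5. Combining the bounds, tw(G) = 5.

5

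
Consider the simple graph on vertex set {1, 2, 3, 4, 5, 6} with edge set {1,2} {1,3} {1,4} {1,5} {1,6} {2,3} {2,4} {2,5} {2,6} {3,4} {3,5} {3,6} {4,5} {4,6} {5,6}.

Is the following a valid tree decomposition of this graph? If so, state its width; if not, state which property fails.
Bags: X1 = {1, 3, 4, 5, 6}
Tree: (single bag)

No — vertex 2 appears in no bag.

A tree decomposition must satisfy three properties: every vertex lies in some bag; for every edge, both endpoints lie together in some bag; and for every vertex, the bags containing it form a connected subtree. Here vertex 2 appears in no bag, so the decomposition is invalid.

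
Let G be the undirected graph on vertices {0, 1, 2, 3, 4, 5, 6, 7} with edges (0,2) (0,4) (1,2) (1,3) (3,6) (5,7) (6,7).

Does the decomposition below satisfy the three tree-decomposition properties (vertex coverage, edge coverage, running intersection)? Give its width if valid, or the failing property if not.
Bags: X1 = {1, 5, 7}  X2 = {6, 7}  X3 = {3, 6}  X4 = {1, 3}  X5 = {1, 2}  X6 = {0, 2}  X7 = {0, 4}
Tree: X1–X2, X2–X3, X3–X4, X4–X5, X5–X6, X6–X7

No — bags containing vertex 1 are not connected in the tree.

A tree decomposition must satisfy three properties: every vertex lies in some bag; for every edge, both endpoints lie together in some bag; and for every vertex, the bags containing it form a connected subtree. Here bags containing vertex 1 are not connected in the tree, so the decomposition is invalid.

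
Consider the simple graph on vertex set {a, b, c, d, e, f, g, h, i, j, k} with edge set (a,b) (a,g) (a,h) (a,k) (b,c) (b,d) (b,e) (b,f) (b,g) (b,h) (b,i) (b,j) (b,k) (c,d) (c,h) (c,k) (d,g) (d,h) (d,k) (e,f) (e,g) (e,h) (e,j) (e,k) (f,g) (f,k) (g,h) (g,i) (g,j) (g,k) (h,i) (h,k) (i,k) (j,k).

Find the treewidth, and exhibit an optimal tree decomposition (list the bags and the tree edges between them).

Treewidth 4.
One optimal decomposition is:
Bags: B1 = {b, e, g, h, k}  B2 = {b, d, g, h, k}  B3 = {b, e, g, j, k}  B4 = {a, b, g, h, k}  B5 = {b, c, d, h, k}  B6 = {b, g, h, i, k}  B7 = {b, e, f, g, k}
Tree: B1–B2, B1–B3, B2–B4, B2–B5, B4–B6, B3–B7

Each bag holds 5 vertices, so the decomposition has width 4, which upper-bounds the treewidth. On the other hand G contains the 5-clique {b, e, g, j, k}. A clique must lie in a single bag of any decomposition, so no decomposition can have width below 4. Hence tw(G) = 4 exactly.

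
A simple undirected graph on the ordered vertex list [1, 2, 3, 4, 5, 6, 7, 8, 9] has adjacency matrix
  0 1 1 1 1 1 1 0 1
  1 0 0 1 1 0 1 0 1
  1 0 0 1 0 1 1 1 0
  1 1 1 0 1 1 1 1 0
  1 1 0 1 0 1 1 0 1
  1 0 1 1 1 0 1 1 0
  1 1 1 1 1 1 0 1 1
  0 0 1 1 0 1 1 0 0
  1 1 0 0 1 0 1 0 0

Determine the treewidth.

4

A width-4 tree decomposition is:
Bags: B1 = {1, 2, 5, 7, 9}  B2 = {1, 2, 4, 5, 7}  B3 = {1, 4, 5, 6, 7}  B4 = {1, 3, 4, 6, 7}  B5 = {3, 4, 6, 7, 8}
Tree: B1–B2, B2–B3, B3–B4, B4–B5
Every bag has size at most 5, so the width is 5 − 1 = 4 and tw(G) ≤ 4. On the other hand G contains the 5-clique {3, 4, 6, 7, 8}. A clique must lie in a single bag of any decomposition, so no decomposition can have width below 4. Combining the bounds, tw(G) = 4.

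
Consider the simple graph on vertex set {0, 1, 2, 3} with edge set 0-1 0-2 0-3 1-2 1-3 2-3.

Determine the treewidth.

A width-3 tree decomposition is:
Bags: B1 = {0, 1, 2, 3}
Tree: (single bag)
A single bag containing all 4 vertices is trivially a valid decomposition of width 3. Conversely, {0, 1, 2, 3} is a clique of size 4, and the vertices of any clique must share a bag in every tree decomposition; so some bag has ≥ 4 vertices and tw(G) ≥ 3. Combining the bounds, tw(G) = 3.

3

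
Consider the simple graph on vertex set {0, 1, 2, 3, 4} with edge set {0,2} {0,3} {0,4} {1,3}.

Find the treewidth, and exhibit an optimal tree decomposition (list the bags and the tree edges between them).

Treewidth 1.
One optimal decomposition is:
Bags: B1 = {0, 3}  B2 = {0, 2}  B3 = {1, 3}  B4 = {0, 4}
Tree: B1–B2, B1–B3, B1–B4

Each bag holds 2 vertices, so the decomposition has width 1, which upper-bounds the treewidth. Any graph with an edge has treewidth ≥ 1, and G has the edge 0–3. The upper and lower bounds meet at 1, so that is the treewidth.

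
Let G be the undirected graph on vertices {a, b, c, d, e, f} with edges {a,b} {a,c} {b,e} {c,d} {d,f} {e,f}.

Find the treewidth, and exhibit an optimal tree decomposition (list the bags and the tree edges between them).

Every bag has size at most 3, so the width is 3 − 1 = 2 and tw(G) ≤ 2. The edges d–c–a–b–e–f–d form a cycle, so G is not a tree and its treewidth is at least 2. Hence tw(G) = 2 exactly.

Treewidth 2.
One optimal decomposition is:
Bags: B1 = {a, c, d}  B2 = {a, b, d}  B3 = {b, d, e}  B4 = {d, e, f}
Tree: B1–B2, B2–B3, B3–B4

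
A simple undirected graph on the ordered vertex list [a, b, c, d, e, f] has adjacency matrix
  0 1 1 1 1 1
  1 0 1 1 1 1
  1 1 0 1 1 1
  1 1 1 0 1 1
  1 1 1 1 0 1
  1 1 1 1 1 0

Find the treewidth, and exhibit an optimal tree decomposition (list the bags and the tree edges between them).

Treewidth 5.
One optimal decomposition is:
Bags: B1 = {a, b, c, d, e, f}
Tree: (single bag)

A single bag containing all 6 vertices is trivially a valid decomposition of width 5. For the lower bound, the 6 vertices {a, b, c, d, e, f} are pairwise adjacent, and any tree decomposition puts a clique entirely inside one bag — forcing width ≥ 5. Hence tw(G) = 5 exactly.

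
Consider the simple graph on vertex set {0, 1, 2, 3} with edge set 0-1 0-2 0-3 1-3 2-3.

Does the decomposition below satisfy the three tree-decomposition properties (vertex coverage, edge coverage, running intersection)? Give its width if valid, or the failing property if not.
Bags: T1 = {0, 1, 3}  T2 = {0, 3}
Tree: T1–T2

No — vertex 2 appears in no bag.

A tree decomposition must satisfy three properties: every vertex lies in some bag; for every edge, both endpoints lie together in some bag; and for every vertex, the bags containing it form a connected subtree. Here vertex 2 appears in no bag, so the decomposition is invalid.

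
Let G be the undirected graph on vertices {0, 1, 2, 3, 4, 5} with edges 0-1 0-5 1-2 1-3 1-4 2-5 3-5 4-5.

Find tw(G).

2

A width-2 tree decomposition is:
Bags: B1 = {1, 4, 5}  B2 = {0, 1, 5}  B3 = {1, 2, 5}  B4 = {1, 3, 5}
Tree: B1–B2, B2–B3, B3–B4
Each bag holds 3 vertices, so the decomposition has width 2, which upper-bounds the treewidth. Since 4–1–0–5–4 is a cycle in G, G is not acyclic. Forests are exactly the graphs of treewidth ≤ 1, so tw(G) ≥ 2. Therefore the treewidth is 2.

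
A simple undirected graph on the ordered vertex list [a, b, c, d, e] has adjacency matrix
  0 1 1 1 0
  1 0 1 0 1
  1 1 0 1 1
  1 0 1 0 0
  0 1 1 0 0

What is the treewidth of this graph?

A width-2 tree decomposition is:
Bags: B1 = {a, b, c}  B2 = {a, c, d}  B3 = {b, c, e}
Tree: B1–B2, B1–B3
Each bag holds 3 vertices, so the decomposition has width 2, which upper-bounds the treewidth. Conversely, {b, c, e} is a clique of size 3, and the vertices of any clique must share a bag in every tree decomposition; so some bag has ≥ 3 vertices and tw(G) ≥ 2. Hence tw(G) = 2 exactly.

2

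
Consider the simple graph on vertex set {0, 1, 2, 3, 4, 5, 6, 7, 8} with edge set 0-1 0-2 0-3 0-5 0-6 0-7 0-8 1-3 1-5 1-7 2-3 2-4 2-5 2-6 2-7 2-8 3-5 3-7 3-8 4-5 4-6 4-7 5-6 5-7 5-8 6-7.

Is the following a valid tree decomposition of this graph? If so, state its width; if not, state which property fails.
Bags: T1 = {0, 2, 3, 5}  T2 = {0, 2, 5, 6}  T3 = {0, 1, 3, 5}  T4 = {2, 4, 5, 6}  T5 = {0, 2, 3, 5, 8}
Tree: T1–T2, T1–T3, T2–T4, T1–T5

No — vertex 7 appears in no bag.

A tree decomposition must satisfy three properties: every vertex lies in some bag; for every edge, both endpoints lie together in some bag; and for every vertex, the bags containing it form a connected subtree. Here vertex 7 appears in no bag, so the decomposition is invalid.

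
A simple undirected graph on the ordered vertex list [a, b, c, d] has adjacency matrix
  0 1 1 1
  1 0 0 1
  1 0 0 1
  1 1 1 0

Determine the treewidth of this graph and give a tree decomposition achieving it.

Each bag holds 3 vertices, so the decomposition has width 2, which upper-bounds the treewidth. For the lower bound, the 3 vertices {a, c, d} are pairwise adjacent, and any tree decomposition puts a clique entirely inside one bag — forcing width ≥ 2. Combining the bounds, tw(G) = 2.

Treewidth 2.
One optimal decomposition is:
Bags: B1 = {a, c, d}  B2 = {a, b, d}
Tree: B1–B2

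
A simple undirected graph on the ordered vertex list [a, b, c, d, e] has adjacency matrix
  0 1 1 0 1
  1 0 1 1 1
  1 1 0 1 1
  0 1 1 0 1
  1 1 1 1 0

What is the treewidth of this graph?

A width-3 tree decomposition is:
Bags: B1 = {a, b, c, e}  B2 = {b, c, d, e}
Tree: B1–B2
Every bag has size at most 4, so the width is 4 − 1 = 3 and tw(G) ≤ 3. Conversely, {b, c, d, e} is a clique of size 4, and the vertices of any clique must share a bag in every tree decomposition; so some bag has ≥ 4 vertices and tw(G) ≥ 3. Hence tw(G) = 3 exactly.

3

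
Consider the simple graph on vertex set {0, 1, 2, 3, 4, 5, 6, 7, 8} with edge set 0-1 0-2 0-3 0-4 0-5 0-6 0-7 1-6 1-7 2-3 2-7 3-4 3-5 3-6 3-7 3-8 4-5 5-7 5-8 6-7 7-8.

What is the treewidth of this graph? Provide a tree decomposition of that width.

Treewidth 3.
Bags: B1 = {0, 3, 5, 7}  B2 = {0, 2, 3, 7}  B3 = {0, 3, 6, 7}  B4 = {0, 1, 6, 7}  B5 = {3, 5, 7, 8}  B6 = {0, 3, 4, 5}
Tree: B1–B2, B2–B3, B3–B4, B1–B5, B1–B6

Every bag has size at most 4, so the width is 4 − 1 = 3 and tw(G) ≤ 3. On the other hand G contains the 4-clique {0, 1, 6, 7}. A clique must lie in a single bag of any decomposition, so no decomposition can have width below 3. Combining the bounds, tw(G) = 3.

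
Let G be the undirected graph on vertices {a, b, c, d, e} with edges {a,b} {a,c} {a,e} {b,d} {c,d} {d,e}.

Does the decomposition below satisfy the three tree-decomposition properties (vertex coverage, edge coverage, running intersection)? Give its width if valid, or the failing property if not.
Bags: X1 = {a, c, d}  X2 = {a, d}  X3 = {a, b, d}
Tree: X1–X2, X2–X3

A tree decomposition must satisfy three properties: every vertex lies in some bag; for every edge, both endpoints lie together in some bag; and for every vertex, the bags containing it form a connected subtree. Here vertex e appears in no bag, so the decomposition is invalid.

No — vertex e appears in no bag.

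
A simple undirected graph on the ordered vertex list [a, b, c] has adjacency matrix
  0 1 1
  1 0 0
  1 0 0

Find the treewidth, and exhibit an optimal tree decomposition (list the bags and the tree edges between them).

Treewidth 1.
One such decomposition:
Bags: B1 = {a, b}  B2 = {a, c}
Tree: B1–B2

The largest bag has 2 vertices, giving width 1; this decomposition certifies tw(G) ≤ 1. Any graph with an edge has treewidth ≥ 1, and G has the edge a–b. Hence tw(G) = 1 exactly.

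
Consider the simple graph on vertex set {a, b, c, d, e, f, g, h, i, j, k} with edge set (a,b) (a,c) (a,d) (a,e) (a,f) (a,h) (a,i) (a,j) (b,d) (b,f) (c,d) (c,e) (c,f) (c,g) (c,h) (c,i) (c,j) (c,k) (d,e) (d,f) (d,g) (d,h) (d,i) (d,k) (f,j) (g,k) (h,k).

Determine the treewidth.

A width-3 tree decomposition is:
Bags: B1 = {a, c, d, h}  B2 = {a, c, d, f}  B3 = {a, c, d, i}  B4 = {c, d, h, k}  B5 = {a, c, f, j}  B6 = {c, d, g, k}  B7 = {a, c, d, e}  B8 = {a, b, d, f}
Tree: B1–B2, B1–B3, B1–B4, B2–B5, B4–B6, B2–B7, B2–B8
Each bag holds 4 vertices, so the decomposition has width 3, which upper-bounds the treewidth. Conversely, {c, d, g, k} is a clique of size 4, and the vertices of any clique must share a bag in every tree decomposition; so some bag has ≥ 4 vertices and tw(G) ≥ 3. Combining the bounds, tw(G) = 3.

3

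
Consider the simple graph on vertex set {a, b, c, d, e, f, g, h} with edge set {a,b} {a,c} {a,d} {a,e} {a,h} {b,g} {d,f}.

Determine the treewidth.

1

A width-1 tree decomposition is:
Bags: B1 = {a, e}  B2 = {a, h}  B3 = {a, b}  B4 = {b, g}  B5 = {a, c}  B6 = {a, d}  B7 = {d, f}
Tree: B1–B2, B2–B3, B3–B4, B1–B5, B1–B6, B6–B7
Every bag has size at most 2, so the width is 2 − 1 = 1 and tw(G) ≤ 1. G has an edge, so its treewidth is at least 1. The upper and lower bounds meet at 1, so that is the treewidth.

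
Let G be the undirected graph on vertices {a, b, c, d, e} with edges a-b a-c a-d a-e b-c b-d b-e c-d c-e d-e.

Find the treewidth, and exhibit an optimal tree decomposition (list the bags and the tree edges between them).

With just one bag of size 5, the width is 5 − 1 = 4, so tw(G) ≤ 4. Conversely, {a, b, c, d, e} is a clique of size 5, and the vertices of any clique must share a bag in every tree decomposition; so some bag has ≥ 5 vertices and tw(G) ≥ 4. The upper and lower bounds meet at 4, so that is the treewidth.

Treewidth 4.
Bags: B1 = {a, b, c, d, e}
Tree: (single bag)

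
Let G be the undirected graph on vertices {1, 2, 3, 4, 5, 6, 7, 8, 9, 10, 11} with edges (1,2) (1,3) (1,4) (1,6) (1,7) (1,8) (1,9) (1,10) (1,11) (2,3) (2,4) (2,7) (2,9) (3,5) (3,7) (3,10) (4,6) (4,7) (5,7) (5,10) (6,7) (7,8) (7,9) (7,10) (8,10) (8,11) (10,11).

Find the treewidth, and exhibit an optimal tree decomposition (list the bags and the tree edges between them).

Every bag has size at most 4, so the width is 4 − 1 = 3 and tw(G) ≤ 3. On the other hand G contains the 4-clique {1, 8, 10, 11}. A clique must lie in a single bag of any decomposition, so no decomposition can have width below 3. Therefore the treewidth is 3.

Treewidth 3.
One such decomposition:
Bags: B1 = {1, 2, 3, 7}  B2 = {1, 3, 7, 10}  B3 = {1, 7, 8, 10}  B4 = {1, 8, 10, 11}  B5 = {1, 2, 4, 7}  B6 = {1, 4, 6, 7}  B7 = {1, 2, 7, 9}  B8 = {3, 5, 7, 10}
Tree: B1–B2, B2–B3, B3–B4, B1–B5, B5–B6, B1–B7, B2–B8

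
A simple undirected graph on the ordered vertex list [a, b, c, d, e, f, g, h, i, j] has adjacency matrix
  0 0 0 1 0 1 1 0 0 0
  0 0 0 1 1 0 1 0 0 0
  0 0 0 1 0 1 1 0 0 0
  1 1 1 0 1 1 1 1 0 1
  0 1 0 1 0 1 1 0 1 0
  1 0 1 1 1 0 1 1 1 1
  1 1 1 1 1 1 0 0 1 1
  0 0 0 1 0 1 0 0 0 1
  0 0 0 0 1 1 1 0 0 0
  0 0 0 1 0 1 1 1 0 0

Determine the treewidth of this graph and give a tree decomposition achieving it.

Each bag holds 4 vertices, so the decomposition has width 3, which upper-bounds the treewidth. For the lower bound, the 4 vertices {d, f, g, j} are pairwise adjacent, and any tree decomposition puts a clique entirely inside one bag — forcing width ≥ 3. The upper and lower bounds meet at 3, so that is the treewidth.

Treewidth 3.
One optimal decomposition is:
Bags: B1 = {d, e, f, g}  B2 = {d, f, g, j}  B3 = {c, d, f, g}  B4 = {b, d, e, g}  B5 = {d, f, h, j}  B6 = {e, f, g, i}  B7 = {a, d, f, g}
Tree: B1–B2, B1–B3, B1–B4, B2–B5, B1–B6, B2–B7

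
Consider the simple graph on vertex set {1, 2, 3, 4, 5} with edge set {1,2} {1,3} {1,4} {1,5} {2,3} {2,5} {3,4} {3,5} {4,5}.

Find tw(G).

A width-3 tree decomposition is:
Bags: B1 = {1, 2, 3, 5}  B2 = {1, 3, 4, 5}
Tree: B1–B2
The largest bag has 4 vertices, giving width 3; this decomposition certifies tw(G) ≤ 3. On the other hand G contains the 4-clique {1, 2, 3, 5}. A clique must lie in a single bag of any decomposition, so no decomposition can have width below 3. Therefore the treewidth is 3.

3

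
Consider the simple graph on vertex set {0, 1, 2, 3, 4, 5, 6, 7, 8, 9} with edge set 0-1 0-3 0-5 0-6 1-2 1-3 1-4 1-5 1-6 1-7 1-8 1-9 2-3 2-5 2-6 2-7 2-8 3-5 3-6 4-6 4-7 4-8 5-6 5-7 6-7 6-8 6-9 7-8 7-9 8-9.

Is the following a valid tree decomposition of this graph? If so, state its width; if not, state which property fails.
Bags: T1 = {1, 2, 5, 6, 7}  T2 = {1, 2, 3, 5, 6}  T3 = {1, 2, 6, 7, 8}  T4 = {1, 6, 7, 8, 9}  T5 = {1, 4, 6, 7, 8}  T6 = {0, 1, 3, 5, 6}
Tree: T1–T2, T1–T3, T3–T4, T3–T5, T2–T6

Yes; width 4.

Every vertex of G appears in some bag (union = {0, 1, 2, 3, 4, 5, 6, 7, 8, 9}); every edge is covered by a bag; and for each vertex v the set of bags containing v is connected in the bag tree. The decomposition is therefore valid. The largest bag has 5 vertices, so the width is 4.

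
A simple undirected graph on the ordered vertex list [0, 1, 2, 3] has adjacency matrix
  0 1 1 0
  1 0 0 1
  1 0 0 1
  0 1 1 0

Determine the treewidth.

2

A width-2 tree decomposition is:
Bags: B1 = {1, 2, 3}  B2 = {0, 1, 2}
Tree: B1–B2
The largest bag has 3 vertices, giving width 2; this decomposition certifies tw(G) ≤ 2. The edges 2–3–1–0–2 form a cycle, so G is not a tree and its treewidth is at least 2. Hence tw(G) = 2 exactly.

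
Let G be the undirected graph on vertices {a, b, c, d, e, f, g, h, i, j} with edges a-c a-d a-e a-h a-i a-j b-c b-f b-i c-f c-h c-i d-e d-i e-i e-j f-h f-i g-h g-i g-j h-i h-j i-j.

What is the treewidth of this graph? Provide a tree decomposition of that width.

Treewidth 3.
One optimal decomposition is:
Bags: B1 = {g, h, i, j}  B2 = {a, h, i, j}  B3 = {a, e, i, j}  B4 = {a, d, e, i}  B5 = {a, c, h, i}  B6 = {c, f, h, i}  B7 = {b, c, f, i}
Tree: B1–B2, B2–B3, B3–B4, B2–B5, B5–B6, B6–B7

The largest bag has 4 vertices, giving width 3; this decomposition certifies tw(G) ≤ 3. For the lower bound, the 4 vertices {a, d, e, i} are pairwise adjacent, and any tree decomposition puts a clique entirely inside one bag — forcing width ≥ 3. The upper and lower bounds meet at 3, so that is the treewidth.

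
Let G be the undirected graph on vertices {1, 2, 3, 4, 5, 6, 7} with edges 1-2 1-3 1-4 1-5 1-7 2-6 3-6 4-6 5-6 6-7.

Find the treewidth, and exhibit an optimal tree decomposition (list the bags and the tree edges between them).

Treewidth 2.
Bags: B1 = {1, 5, 6}  B2 = {1, 3, 6}  B3 = {1, 2, 6}  B4 = {1, 6, 7}  B5 = {1, 4, 6}
Tree: B1–B2, B2–B3, B3–B4, B4–B5

Each bag holds 3 vertices, so the decomposition has width 2, which upper-bounds the treewidth. The edges 6–5–1–3–6 form a cycle, so G is not a tree and its treewidth is at least 2. Combining the bounds, tw(G) = 2.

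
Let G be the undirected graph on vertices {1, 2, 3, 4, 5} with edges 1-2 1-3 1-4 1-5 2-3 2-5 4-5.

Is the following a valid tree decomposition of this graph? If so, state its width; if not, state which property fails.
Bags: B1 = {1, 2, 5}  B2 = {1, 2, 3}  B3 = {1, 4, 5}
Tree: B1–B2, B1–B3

Vertex coverage: the bags together contain {1, 2, 3, 4, 5}, the full vertex set. Edge coverage: each edge of G has both endpoints in at least one bag. Running intersection: for every vertex, the bags containing it form a connected subtree. All three properties hold, so this is a valid tree decomposition of width max|bag| − 1 = 2, and hence tw(G) ≤ 2.

Yes; width 2.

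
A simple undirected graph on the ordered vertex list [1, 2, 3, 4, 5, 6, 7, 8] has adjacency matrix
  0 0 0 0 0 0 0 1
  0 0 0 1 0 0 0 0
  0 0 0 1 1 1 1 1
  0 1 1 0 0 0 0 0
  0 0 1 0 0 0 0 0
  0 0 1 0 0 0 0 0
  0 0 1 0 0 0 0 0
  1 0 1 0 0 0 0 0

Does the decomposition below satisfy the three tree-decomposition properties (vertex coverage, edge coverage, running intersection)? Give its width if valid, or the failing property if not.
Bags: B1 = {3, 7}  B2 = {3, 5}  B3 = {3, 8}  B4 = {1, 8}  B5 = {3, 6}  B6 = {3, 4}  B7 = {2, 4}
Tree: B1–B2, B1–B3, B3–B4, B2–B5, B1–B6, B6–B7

Vertex coverage: the bags together contain {1, 2, 3, 4, 5, 6, 7, 8}, the full vertex set. Edge coverage: each edge of G has both endpoints in at least one bag. Running intersection: for every vertex, the bags containing it form a connected subtree. All three properties hold, so this is a valid tree decomposition of width max|bag| − 1 = 1, and hence tw(G) ≤ 1.

Yes; width 1.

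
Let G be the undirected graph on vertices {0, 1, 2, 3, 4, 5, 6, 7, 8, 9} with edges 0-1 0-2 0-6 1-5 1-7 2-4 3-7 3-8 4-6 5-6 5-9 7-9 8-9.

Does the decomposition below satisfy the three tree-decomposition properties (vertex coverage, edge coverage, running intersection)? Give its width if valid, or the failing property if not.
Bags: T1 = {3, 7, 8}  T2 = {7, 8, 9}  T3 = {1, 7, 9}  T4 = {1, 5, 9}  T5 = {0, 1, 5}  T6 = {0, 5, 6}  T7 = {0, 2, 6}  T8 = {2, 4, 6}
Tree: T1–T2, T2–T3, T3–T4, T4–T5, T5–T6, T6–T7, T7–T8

Yes; width 2.

Every vertex of G appears in some bag (union = {0, 1, 2, 3, 4, 5, 6, 7, 8, 9}); every edge is covered by a bag; and for each vertex v the set of bags containing v is connected in the bag tree. The decomposition is therefore valid. The largest bag has 3 vertices, so the width is 2.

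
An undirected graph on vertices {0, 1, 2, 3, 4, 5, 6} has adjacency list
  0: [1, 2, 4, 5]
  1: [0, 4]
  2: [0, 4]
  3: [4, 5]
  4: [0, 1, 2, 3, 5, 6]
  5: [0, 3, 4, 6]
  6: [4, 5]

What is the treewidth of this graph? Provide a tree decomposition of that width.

Each bag holds 3 vertices, so the decomposition has width 2, which upper-bounds the treewidth. For the lower bound, the 3 vertices {0, 1, 4} are pairwise adjacent, and any tree decomposition puts a clique entirely inside one bag — forcing width ≥ 2. Hence tw(G) = 2 exactly.

Treewidth 2.
One optimal decomposition is:
Bags: B1 = {0, 1, 4}  B2 = {0, 4, 5}  B3 = {4, 5, 6}  B4 = {0, 2, 4}  B5 = {3, 4, 5}
Tree: B1–B2, B2–B3, B1–B4, B2–B5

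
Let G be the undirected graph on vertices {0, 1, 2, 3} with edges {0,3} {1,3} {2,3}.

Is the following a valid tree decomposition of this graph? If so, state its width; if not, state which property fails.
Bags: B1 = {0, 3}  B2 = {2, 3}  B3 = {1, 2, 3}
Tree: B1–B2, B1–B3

No — bags containing vertex 2 are not connected in the tree.

A tree decomposition must satisfy three properties: every vertex lies in some bag; for every edge, both endpoints lie together in some bag; and for every vertex, the bags containing it form a connected subtree. Here bags containing vertex 2 are not connected in the tree, so the decomposition is invalid.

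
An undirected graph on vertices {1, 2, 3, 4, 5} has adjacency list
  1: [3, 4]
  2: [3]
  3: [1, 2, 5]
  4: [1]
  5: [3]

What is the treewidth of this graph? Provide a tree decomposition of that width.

Treewidth 1.
Bags: B1 = {1, 3}  B2 = {1, 4}  B3 = {3, 5}  B4 = {2, 3}
Tree: B1–B2, B1–B3, B3–B4

Each bag holds 2 vertices, so the decomposition has width 1, which upper-bounds the treewidth. G has an edge, so its treewidth is at least 1. The upper and lower bounds meet at 1, so that is the treewidth.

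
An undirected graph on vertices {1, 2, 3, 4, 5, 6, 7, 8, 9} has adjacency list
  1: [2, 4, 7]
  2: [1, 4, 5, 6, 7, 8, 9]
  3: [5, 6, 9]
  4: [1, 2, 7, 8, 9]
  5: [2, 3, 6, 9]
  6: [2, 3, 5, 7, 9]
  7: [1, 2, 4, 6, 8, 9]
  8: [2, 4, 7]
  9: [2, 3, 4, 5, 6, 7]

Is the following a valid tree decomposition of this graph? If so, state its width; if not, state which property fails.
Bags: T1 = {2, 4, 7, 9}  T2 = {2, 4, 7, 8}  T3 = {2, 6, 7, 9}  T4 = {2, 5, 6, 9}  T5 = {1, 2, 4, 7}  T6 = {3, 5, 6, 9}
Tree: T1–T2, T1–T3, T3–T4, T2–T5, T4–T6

Yes; width 3.

Every vertex of G appears in some bag (union = {1, 2, 3, 4, 5, 6, 7, 8, 9}); every edge is covered by a bag; and for each vertex v the set of bags containing v is connected in the bag tree. The decomposition is therefore valid. The largest bag has 4 vertices, so the width is 3.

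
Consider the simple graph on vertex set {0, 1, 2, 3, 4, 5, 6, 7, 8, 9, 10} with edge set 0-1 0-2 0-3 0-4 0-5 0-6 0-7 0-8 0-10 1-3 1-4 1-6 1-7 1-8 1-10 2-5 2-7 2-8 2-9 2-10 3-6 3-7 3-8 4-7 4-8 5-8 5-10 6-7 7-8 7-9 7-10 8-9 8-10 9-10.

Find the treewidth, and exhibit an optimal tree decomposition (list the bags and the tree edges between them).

The largest bag has 5 vertices, giving width 4; this decomposition certifies tw(G) ≤ 4. For the lower bound, the 5 vertices {0, 2, 5, 8, 10} are pairwise adjacent, and any tree decomposition puts a clique entirely inside one bag — forcing width ≥ 4. Combining the bounds, tw(G) = 4.

Treewidth 4.
One optimal decomposition is:
Bags: B1 = {0, 1, 7, 8, 10}  B2 = {0, 1, 3, 7, 8}  B3 = {0, 2, 7, 8, 10}  B4 = {2, 7, 8, 9, 10}  B5 = {0, 1, 3, 6, 7}  B6 = {0, 2, 5, 8, 10}  B7 = {0, 1, 4, 7, 8}
Tree: B1–B2, B1–B3, B3–B4, B2–B5, B3–B6, B2–B7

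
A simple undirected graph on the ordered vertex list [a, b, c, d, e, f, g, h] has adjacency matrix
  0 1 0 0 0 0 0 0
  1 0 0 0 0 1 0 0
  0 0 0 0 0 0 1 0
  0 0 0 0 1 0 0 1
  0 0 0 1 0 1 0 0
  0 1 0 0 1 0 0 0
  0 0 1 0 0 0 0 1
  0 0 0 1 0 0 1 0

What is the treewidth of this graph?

A width-1 tree decomposition is:
Bags: B1 = {a, b}  B2 = {b, f}  B3 = {e, f}  B4 = {d, e}  B5 = {d, h}  B6 = {g, h}  B7 = {c, g}
Tree: B1–B2, B2–B3, B3–B4, B4–B5, B5–B6, B6–B7
Each bag holds 2 vertices, so the decomposition has width 1, which upper-bounds the treewidth. Since G has at least one edge (e.g. a–b), it is not an edgeless graph, so tw(G) ≥ 1. Combining the bounds, tw(G) = 1.

1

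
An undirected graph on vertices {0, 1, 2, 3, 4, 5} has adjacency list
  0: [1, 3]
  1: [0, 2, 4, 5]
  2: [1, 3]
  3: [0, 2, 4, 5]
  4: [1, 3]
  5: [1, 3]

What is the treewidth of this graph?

2

A width-2 tree decomposition is:
Bags: B1 = {1, 3, 5}  B2 = {0, 1, 3}  B3 = {1, 2, 3}  B4 = {1, 3, 4}
Tree: B1–B2, B2–B3, B3–B4
The largest bag has 3 vertices, giving width 2; this decomposition certifies tw(G) ≤ 2. The edges 5–3–0–1–5 form a cycle, so G is not a tree and its treewidth is at least 2. Hence tw(G) = 2 exactly.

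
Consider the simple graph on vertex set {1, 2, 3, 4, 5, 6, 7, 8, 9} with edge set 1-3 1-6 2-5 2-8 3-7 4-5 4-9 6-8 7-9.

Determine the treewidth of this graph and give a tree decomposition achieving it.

Treewidth 2.
One such decomposition:
Bags: B1 = {1, 6, 8}  B2 = {1, 3, 8}  B3 = {3, 7, 8}  B4 = {7, 8, 9}  B5 = {4, 8, 9}  B6 = {4, 5, 8}  B7 = {2, 5, 8}
Tree: B1–B2, B2–B3, B3–B4, B4–B5, B5–B6, B6–B7

Each bag holds 3 vertices, so the decomposition has width 2, which upper-bounds the treewidth. Since 8–6–1–3–7–9–4–5–2–8 is a cycle in G, G is not acyclic. Forests are exactly the graphs of treewidth ≤ 1, so tw(G) ≥ 2. Therefore the treewidth is 2.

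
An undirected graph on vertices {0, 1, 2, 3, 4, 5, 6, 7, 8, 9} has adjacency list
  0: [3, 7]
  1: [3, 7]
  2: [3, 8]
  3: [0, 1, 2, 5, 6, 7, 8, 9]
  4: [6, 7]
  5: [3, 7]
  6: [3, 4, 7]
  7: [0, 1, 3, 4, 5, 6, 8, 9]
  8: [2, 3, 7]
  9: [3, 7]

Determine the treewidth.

2

A width-2 tree decomposition is:
Bags: B1 = {3, 6, 7}  B2 = {3, 7, 8}  B3 = {3, 7, 9}  B4 = {4, 6, 7}  B5 = {2, 3, 8}  B6 = {0, 3, 7}  B7 = {3, 5, 7}  B8 = {1, 3, 7}
Tree: B1–B2, B1–B3, B1–B4, B2–B5, B1–B6, B3–B7, B6–B8
Every bag has size at most 3, so the width is 3 − 1 = 2 and tw(G) ≤ 2. For the lower bound, the 3 vertices {2, 3, 8} are pairwise adjacent, and any tree decomposition puts a clique entirely inside one bag — forcing width ≥ 2. Therefore the treewidth is 2.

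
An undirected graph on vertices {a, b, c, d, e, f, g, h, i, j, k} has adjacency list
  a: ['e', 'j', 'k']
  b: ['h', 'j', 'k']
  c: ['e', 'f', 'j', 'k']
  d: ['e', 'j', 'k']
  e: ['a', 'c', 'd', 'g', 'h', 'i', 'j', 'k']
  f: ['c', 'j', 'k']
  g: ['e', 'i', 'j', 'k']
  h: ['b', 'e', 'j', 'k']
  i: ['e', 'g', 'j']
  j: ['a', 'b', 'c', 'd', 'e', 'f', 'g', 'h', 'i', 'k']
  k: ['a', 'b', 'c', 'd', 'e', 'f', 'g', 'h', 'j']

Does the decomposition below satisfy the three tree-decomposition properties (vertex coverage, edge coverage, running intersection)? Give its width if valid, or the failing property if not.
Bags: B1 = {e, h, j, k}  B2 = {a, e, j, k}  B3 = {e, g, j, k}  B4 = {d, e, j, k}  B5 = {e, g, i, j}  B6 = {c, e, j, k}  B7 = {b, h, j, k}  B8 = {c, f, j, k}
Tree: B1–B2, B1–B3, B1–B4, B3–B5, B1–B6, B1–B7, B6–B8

Yes; width 3.

Checking the three conditions: (i) the bags cover all of {a, b, c, d, e, f, g, h, i, j, k}; (ii) for each edge, some bag contains both endpoints; (iii) the bags containing any fixed vertex form a subtree. All hold, so the decomposition is valid with width 4 − 1 = 3.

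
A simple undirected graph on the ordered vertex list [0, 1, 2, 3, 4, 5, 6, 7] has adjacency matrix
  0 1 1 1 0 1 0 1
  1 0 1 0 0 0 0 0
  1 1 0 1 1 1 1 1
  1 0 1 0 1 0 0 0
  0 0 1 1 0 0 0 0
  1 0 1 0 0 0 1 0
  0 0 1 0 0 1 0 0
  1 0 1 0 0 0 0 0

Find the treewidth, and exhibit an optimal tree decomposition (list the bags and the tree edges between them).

Treewidth 2.
One optimal decomposition is:
Bags: B1 = {0, 2, 5}  B2 = {0, 2, 7}  B3 = {0, 2, 3}  B4 = {2, 5, 6}  B5 = {0, 1, 2}  B6 = {2, 3, 4}
Tree: B1–B2, B2–B3, B1–B4, B3–B5, B3–B6

Each bag holds 3 vertices, so the decomposition has width 2, which upper-bounds the treewidth. Conversely, {0, 1, 2} is a clique of size 3, and the vertices of any clique must share a bag in every tree decomposition; so some bag has ≥ 3 vertices and tw(G) ≥ 2. Hence tw(G) = 2 exactly.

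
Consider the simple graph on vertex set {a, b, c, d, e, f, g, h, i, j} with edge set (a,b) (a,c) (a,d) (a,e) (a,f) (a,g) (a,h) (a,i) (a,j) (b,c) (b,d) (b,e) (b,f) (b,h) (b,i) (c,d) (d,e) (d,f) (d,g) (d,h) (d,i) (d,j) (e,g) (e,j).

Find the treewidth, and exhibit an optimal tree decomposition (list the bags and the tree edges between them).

Treewidth 3.
One such decomposition:
Bags: B1 = {a, b, d, i}  B2 = {a, b, d, e}  B3 = {a, d, e, j}  B4 = {a, d, e, g}  B5 = {a, b, d, f}  B6 = {a, b, c, d}  B7 = {a, b, d, h}
Tree: B1–B2, B2–B3, B3–B4, B1–B5, B2–B6, B6–B7

The largest bag has 4 vertices, giving width 3; this decomposition certifies tw(G) ≤ 3. Conversely, {a, d, e, g} is a clique of size 4, and the vertices of any clique must share a bag in every tree decomposition; so some bag has ≥ 4 vertices and tw(G) ≥ 3. Combining the bounds, tw(G) = 3.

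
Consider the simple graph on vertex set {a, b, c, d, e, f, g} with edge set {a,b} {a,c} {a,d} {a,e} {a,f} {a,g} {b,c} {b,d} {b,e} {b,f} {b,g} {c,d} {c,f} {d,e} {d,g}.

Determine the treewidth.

A width-3 tree decomposition is:
Bags: B1 = {a, b, c, d}  B2 = {a, b, d, e}  B3 = {a, b, c, f}  B4 = {a, b, d, g}
Tree: B1–B2, B1–B3, B1–B4
The largest bag has 4 vertices, giving width 3; this decomposition certifies tw(G) ≤ 3. For the lower bound, the 4 vertices {a, b, d, g} are pairwise adjacent, and any tree decomposition puts a clique entirely inside one bag — forcing width ≥ 3. Hence tw(G) = 3 exactly.

3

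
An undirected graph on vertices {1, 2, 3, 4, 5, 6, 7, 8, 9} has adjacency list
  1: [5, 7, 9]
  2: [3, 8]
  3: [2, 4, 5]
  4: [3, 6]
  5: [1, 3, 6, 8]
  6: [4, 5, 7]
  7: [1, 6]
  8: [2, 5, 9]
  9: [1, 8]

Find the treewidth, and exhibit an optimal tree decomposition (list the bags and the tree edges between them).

Treewidth 3.
Bags: B1 = {2, 3, 4, 6}  B2 = {2, 3, 5, 6}  B3 = {2, 5, 6, 8}  B4 = {5, 6, 7, 8}  B5 = {1, 5, 7, 8}  B6 = {1, 7, 8, 9}
Tree: B1–B2, B2–B3, B3–B4, B4–B5, B5–B6

The largest bag has 4 vertices, giving width 3; this decomposition certifies tw(G) ≤ 3. For the lower bound: the 4 vertex sets {2,3,4}, {6}, {5}, {1,7,8,9} are disjoint, each induces a connected subgraph, and every pair is joined by at least one edge of G. Contracting each set to a single vertex therefore yields K_{4} as a minor, and since treewidth is minor-monotone, tw(G) ≥ tw(K_{4}) = 3. The upper and lower bounds meet at 3, so that is the treewidth.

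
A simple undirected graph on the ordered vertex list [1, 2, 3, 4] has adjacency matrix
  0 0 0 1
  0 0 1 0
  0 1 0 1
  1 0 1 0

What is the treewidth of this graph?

1

A width-1 tree decomposition is:
Bags: B1 = {3, 4}  B2 = {1, 4}  B3 = {2, 3}
Tree: B1–B2, B1–B3
The largest bag has 2 vertices, giving width 1; this decomposition certifies tw(G) ≤ 1. Since G has at least one edge (e.g. 3–4), it is not an edgeless graph, so tw(G) ≥ 1. Therefore the treewidth is 1.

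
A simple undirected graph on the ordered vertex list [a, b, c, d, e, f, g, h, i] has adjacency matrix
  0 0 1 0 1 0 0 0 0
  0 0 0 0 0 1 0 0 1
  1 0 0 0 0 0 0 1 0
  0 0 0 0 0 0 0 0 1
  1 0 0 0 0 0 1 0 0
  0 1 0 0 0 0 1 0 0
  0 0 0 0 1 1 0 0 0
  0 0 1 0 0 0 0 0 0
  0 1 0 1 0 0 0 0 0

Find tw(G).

1

A width-1 tree decomposition is:
Bags: B1 = {d, i}  B2 = {b, i}  B3 = {b, f}  B4 = {f, g}  B5 = {e, g}  B6 = {a, e}  B7 = {a, c}  B8 = {c, h}
Tree: B1–B2, B2–B3, B3–B4, B4–B5, B5–B6, B6–B7, B7–B8
Each bag holds 2 vertices, so the decomposition has width 1, which upper-bounds the treewidth. G has an edge, so its treewidth is at least 1. Therefore the treewidth is 1.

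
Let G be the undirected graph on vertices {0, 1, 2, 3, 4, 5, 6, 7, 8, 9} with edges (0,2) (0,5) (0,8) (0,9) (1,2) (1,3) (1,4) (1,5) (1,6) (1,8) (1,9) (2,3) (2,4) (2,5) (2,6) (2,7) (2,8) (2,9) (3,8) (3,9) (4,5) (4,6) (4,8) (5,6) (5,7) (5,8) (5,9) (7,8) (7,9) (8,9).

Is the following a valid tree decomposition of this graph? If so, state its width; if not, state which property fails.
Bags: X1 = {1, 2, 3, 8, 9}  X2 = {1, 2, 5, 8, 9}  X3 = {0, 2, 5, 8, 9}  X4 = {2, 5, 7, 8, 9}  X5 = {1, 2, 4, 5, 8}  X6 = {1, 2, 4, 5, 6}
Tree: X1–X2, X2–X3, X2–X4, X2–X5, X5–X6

Yes; width 4.

Vertex coverage: the bags together contain {0, 1, 2, 3, 4, 5, 6, 7, 8, 9}, the full vertex set. Edge coverage: each edge of G has both endpoints in at least one bag. Running intersection: for every vertex, the bags containing it form a connected subtree. All three properties hold, so this is a valid tree decomposition of width max|bag| − 1 = 4, and hence tw(G) ≤ 4.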